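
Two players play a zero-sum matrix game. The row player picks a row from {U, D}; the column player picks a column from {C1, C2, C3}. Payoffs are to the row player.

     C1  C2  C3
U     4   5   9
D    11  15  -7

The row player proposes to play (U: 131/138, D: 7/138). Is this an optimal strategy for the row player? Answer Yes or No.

Against C1 this mix gives (131/138)·4 + (7/138)·11 = 601/138.
Against C2 this mix gives (131/138)·5 + (7/138)·15 = 380/69.
Against C3 this mix gives (131/138)·9 + (7/138)·(-7) = 565/69.
The column player will play C1, holding the row player to 601/138. Shifting weight toward the row that does better against C1 would raise this floor (the equalizing mix achieves 127/23 against both C1 and C3), so the proposed strategy is not optimal.

No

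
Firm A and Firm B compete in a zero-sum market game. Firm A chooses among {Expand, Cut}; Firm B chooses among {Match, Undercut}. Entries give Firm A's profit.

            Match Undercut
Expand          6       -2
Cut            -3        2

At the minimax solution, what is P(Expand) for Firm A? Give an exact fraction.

Row minima: Expand → -2, Cut → -3; maximin = -2.
Column maxima: Match → 6, Undercut → 2; minimax = 2.
-2 ≠ 2, so there is no saddle point; optimal play is mixed.
Let Firm A play Expand with probability p. Expected payoff against Match: 6p + (-3)(1−p) = 9p − 3; against Undercut: (-2)p + 2(1−p) = −4p + 2.
Setting these equal: 9p − 3 = −4p + 2 ⇒ 13p = 5 ⇒ p = 5/13, and the value is (9)·(5/13) − 3 = 6/13.
For Firm B: with q = P(Match), equating Expand's and Cut's payoffs gives 8q − 2 = −5q + 2 ⇒ q = 4/13.

5/13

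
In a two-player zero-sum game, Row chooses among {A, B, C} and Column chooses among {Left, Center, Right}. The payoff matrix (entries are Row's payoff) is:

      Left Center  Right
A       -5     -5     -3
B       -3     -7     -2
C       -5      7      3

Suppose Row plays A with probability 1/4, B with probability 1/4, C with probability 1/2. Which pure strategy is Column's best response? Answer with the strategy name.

Left

If Column plays Left, Row's expected payoff is (1/4)·(-5) + (1/4)·(-3) + (1/2)·(-5) = -9/2.
If Column plays Center, Row's expected payoff is (1/4)·(-5) + (1/4)·(-7) + (1/2)·7 = 1/2.
If Column plays Right, Row's expected payoff is (1/4)·(-3) + (1/4)·(-2) + (1/2)·3 = 1/4.
Column minimizes Row's payoff; the smallest is -9/2, so the best response is Left.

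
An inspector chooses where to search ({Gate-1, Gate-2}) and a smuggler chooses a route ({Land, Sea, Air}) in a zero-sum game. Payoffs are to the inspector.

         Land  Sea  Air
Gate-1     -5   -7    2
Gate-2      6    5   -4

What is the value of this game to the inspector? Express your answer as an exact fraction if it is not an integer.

-1

Row minima: Gate-1 → -7, Gate-2 → -4; maximin = -4.
Column maxima: Land → 6, Sea → 5, Air → 2; minimax = 2.
-4 ≠ 2, so there is no saddle point; optimal play is mixed.
Land is strictly dominated by Sea (it gives the inspector strictly more in every row), so the smuggler never plays it.
On the remaining 2×2 (Gate-1, Gate-2 vs Sea, Air):
Let the inspector play Gate-1 with probability p. Expected payoff against Sea: (-7)p + 5(1−p) = −12p + 5; against Air: 2p + (-4)(1−p) = 6p − 4.
Setting these equal: −12p + 5 = 6p − 4 ⇒ −18p = -9 ⇒ p = 1/2, and the value is (-12)·(1/2) + 5 = -1.
For the smuggler: with q = P(Sea), equating Gate-1's and Gate-2's payoffs gives −9q + 2 = 9q − 4 ⇒ q = 1/3.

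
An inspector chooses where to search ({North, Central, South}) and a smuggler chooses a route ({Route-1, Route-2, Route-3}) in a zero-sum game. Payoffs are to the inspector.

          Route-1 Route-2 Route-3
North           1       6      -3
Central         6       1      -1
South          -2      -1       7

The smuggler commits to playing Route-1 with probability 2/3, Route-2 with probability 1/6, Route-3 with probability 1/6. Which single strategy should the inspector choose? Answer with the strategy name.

Expected payoff of North: (2/3)·1 + (1/6)·6 + (1/6)·(-3) = 7/6.
Expected payoff of Central: (2/3)·6 + (1/6)·1 + (1/6)·(-1) = 4.
Expected payoff of South: (2/3)·(-2) + (1/6)·(-1) + (1/6)·7 = -1/3.
The largest is 4, so the inspector's best response is Central.

Central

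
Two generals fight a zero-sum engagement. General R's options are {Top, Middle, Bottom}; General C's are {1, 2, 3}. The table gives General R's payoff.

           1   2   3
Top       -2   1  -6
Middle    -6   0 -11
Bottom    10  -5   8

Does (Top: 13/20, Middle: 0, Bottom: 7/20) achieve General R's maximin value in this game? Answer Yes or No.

Against 1 this mix gives (13/20)·(-2) + (7/20)·10 = 11/5.
Against 2 this mix gives (13/20)·1 + (7/20)·(-5) = -11/10.
Against 3 this mix gives (13/20)·(-6) + (7/20)·8 = -11/10.
All of General C's active replies (2, 3) yield -11/10, and no column does worse for General R. The mix makes General C indifferent and guarantees -11/10, so it is optimal.

Yes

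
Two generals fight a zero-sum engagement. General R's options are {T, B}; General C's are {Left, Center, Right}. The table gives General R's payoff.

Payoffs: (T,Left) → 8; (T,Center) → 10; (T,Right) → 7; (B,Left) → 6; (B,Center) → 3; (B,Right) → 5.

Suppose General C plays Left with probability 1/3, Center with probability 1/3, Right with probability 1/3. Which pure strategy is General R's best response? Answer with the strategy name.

T

Expected payoff of T: (1/3)·8 + (1/3)·10 + (1/3)·7 = 25/3.
Expected payoff of B: (1/3)·6 + (1/3)·3 + (1/3)·5 = 14/3.
The largest is 25/3, so General R's best response is T.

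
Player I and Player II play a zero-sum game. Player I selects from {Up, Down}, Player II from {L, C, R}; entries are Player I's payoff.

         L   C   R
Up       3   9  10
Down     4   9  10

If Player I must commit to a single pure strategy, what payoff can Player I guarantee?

Row minima: Up → 3, Down → 4.
The best of these is 4.

4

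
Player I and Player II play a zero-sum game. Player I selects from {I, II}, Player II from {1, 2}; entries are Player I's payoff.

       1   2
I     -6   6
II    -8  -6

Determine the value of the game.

-6

Row minima: I → -6, II → -8; maximin = -6.
Column maxima: 1 → -6, 2 → 6; minimax = -6.
Since maximin = minimax = -6, there is a saddle point and the value is -6.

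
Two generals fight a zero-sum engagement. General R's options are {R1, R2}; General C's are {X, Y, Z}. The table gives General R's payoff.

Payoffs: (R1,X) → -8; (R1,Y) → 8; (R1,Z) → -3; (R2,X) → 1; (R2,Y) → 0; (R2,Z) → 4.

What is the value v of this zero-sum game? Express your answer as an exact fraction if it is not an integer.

Row minima: R1 → -8, R2 → 0; maximin = 0.
Column maxima: X → 1, Y → 8, Z → 4; minimax = 1.
0 ≠ 1, so there is no saddle point; optimal play is mixed.
Z is strictly dominated by X (it gives General R strictly more in every row), so General C never plays it.
On the remaining 2×2 (R1, R2 vs X, Y):
Let General R play R1 with probability p. Expected payoff against X: (-8)p + 1(1−p) = −9p + 1; against Y: 8p + 0(1−p) = 8p.
Setting these equal: −9p + 1 = 8p ⇒ −17p = -1 ⇒ p = 1/17, and the value is (-9)·(1/17) + 1 = 8/17.
For General C: with q = P(X), equating R1's and R2's payoffs gives −16q + 8 = q ⇒ q = 8/17.

8/17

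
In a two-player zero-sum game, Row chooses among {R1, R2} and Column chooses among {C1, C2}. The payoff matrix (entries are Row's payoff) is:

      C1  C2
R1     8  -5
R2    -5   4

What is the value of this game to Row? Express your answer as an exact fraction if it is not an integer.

7/22

Row minima: R1 → -5, R2 → -5; maximin = -5.
Column maxima: C1 → 8, C2 → 4; minimax = 4.
-5 ≠ 4, so there is no saddle point; optimal play is mixed.
Let Row play R1 with probability p. Expected payoff against C1: 8p + (-5)(1−p) = 13p − 5; against C2: (-5)p + 4(1−p) = −9p + 4.
Setting these equal: 13p − 5 = −9p + 4 ⇒ 22p = 9 ⇒ p = 9/22, and the value is (13)·(9/22) − 5 = 7/22.
For Column: with q = P(C1), equating R1's and R2's payoffs gives 13q − 5 = −9q + 4 ⇒ q = 9/22.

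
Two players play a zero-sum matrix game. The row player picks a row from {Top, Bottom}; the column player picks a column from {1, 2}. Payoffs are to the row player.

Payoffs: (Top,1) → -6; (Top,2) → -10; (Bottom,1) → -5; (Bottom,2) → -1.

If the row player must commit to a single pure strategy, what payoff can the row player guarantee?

Row minima: Top → -10, Bottom → -5.
The best of these is -5.

-5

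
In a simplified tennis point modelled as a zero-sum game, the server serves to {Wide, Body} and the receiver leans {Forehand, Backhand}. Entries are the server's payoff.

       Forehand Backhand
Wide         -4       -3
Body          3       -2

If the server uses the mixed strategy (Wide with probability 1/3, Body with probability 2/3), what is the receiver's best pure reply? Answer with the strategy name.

Backhand

If the receiver plays Forehand, the server's expected payoff is (1/3)·(-4) + (2/3)·3 = 2/3.
If the receiver plays Backhand, the server's expected payoff is (1/3)·(-3) + (2/3)·(-2) = -7/3.
The receiver minimizes the server's payoff; the smallest is -7/3, so the best response is Backhand.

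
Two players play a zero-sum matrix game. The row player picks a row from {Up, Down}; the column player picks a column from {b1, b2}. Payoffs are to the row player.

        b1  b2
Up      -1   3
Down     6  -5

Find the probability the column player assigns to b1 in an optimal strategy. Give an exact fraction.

Row minima: Up → -1, Down → -5; maximin = -1.
Column maxima: b1 → 6, b2 → 3; minimax = 3.
-1 ≠ 3, so there is no saddle point; optimal play is mixed.
Let the row player play Up with probability p. Expected payoff against b1: (-1)p + 6(1−p) = −7p + 6; against b2: 3p + (-5)(1−p) = 8p − 5.
Setting these equal: −7p + 6 = 8p − 5 ⇒ −15p = -11 ⇒ p = 11/15, and the value is (-7)·(11/15) + 6 = 13/15.
For the column player: with q = P(b1), equating Up's and Down's payoffs gives −4q + 3 = 11q − 5 ⇒ q = 8/15.

8/15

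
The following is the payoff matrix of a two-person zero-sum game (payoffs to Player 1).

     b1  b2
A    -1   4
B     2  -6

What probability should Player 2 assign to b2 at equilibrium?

3/13

Row minima: A → -1, B → -6; maximin = -1.
Column maxima: b1 → 2, b2 → 4; minimax = 2.
-1 ≠ 2, so there is no saddle point; optimal play is mixed.
Let Player 1 play A with probability p. Expected payoff against b1: (-1)p + 2(1−p) = −3p + 2; against b2: 4p + (-6)(1−p) = 10p − 6.
Setting these equal: −3p + 2 = 10p − 6 ⇒ −13p = -8 ⇒ p = 8/13, and the value is (-3)·(8/13) + 2 = 2/13.
For Player 2: with q = P(b1), equating A's and B's payoffs gives −5q + 4 = 8q − 6 ⇒ q = 10/13.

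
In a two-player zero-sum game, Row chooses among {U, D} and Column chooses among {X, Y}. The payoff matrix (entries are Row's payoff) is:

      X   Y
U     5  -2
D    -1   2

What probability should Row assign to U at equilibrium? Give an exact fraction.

Row minima: U → -2, D → -1; maximin = -1.
Column maxima: X → 5, Y → 2; minimax = 2.
-1 ≠ 2, so there is no saddle point; optimal play is mixed.
Let Row play U with probability p. Expected payoff against X: 5p + (-1)(1−p) = 6p − 1; against Y: (-2)p + 2(1−p) = −4p + 2.
Setting these equal: 6p − 1 = −4p + 2 ⇒ 10p = 3 ⇒ p = 3/10, and the value is (6)·(3/10) − 1 = 4/5.
For Column: with q = P(X), equating U's and D's payoffs gives 7q − 2 = −3q + 2 ⇒ q = 2/5.

3/10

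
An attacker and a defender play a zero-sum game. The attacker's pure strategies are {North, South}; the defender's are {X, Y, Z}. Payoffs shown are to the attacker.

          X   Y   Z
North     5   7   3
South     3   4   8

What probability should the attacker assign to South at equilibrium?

Row minima: North → 3, South → 3; maximin = 3.
Column maxima: X → 5, Y → 7, Z → 8; minimax = 5.
3 ≠ 5, so there is no saddle point; optimal play is mixed.
Y is strictly dominated by X (it gives the attacker strictly more in every row), so the defender never plays it.
On the remaining 2×2 (North, South vs X, Z):
Let the attacker play North with probability p. Expected payoff against X: 5p + 3(1−p) = 2p + 3; against Z: 3p + 8(1−p) = −5p + 8.
Setting these equal: 2p + 3 = −5p + 8 ⇒ 7p = 5 ⇒ p = 5/7, and the value is (2)·(5/7) + 3 = 31/7.
For the defender: with q = P(X), equating North's and South's payoffs gives 2q + 3 = −5q + 8 ⇒ q = 5/7.

2/7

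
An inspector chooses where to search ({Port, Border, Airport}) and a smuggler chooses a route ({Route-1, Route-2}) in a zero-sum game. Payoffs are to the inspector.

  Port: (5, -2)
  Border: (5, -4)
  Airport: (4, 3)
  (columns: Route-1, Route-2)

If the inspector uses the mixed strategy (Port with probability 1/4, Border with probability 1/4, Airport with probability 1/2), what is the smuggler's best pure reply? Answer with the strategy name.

Route-2

If the smuggler plays Route-1, the inspector's expected payoff is (1/4)·5 + (1/4)·5 + (1/2)·4 = 9/2.
If the smuggler plays Route-2, the inspector's expected payoff is (1/4)·(-2) + (1/4)·(-4) + (1/2)·3 = 0.
The smuggler minimizes the inspector's payoff; the smallest is 0, so the best response is Route-2.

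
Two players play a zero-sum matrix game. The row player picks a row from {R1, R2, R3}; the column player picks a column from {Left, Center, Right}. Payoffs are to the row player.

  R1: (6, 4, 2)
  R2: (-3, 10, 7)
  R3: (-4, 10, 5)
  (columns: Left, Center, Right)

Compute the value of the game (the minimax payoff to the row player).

Row minima: R1 → 2, R2 → -3, R3 → -4; maximin = 2.
Column maxima: Left → 6, Center → 10, Right → 7; minimax = 6.
2 ≠ 6, so there is no saddle point; optimal play is mixed.
Center is strictly dominated by Right (it gives the row player strictly more in every row), so the column player never plays it.
With Center eliminated, R3 is strictly dominated by R2 (R2 gives the row player strictly more in every remaining column), so the row player never plays it.
On the remaining 2×2 (R1, R2 vs Left, Right):
Let the row player play R1 with probability p. Expected payoff against Left: 6p + (-3)(1−p) = 9p − 3; against Right: 2p + 7(1−p) = −5p + 7.
Setting these equal: 9p − 3 = −5p + 7 ⇒ 14p = 10 ⇒ p = 5/7, and the value is (9)·(5/7) − 3 = 24/7.
For the column player: with q = P(Left), equating R1's and R2's payoffs gives 4q + 2 = −10q + 7 ⇒ q = 5/14.

24/7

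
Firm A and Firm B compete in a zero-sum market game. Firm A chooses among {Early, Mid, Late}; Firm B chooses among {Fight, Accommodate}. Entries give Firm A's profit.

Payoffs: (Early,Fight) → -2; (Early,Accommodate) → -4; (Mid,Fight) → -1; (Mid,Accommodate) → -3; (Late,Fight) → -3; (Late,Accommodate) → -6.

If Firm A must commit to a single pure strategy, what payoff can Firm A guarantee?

Row minima: Early → -4, Mid → -3, Late → -6.
The best of these is -3.

-3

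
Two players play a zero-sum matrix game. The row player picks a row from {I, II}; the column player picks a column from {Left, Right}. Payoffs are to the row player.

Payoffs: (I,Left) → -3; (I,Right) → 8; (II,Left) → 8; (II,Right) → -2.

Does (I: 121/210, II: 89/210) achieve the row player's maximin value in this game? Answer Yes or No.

Against Left this mix gives (121/210)·(-3) + (89/210)·8 = 349/210.
Against Right this mix gives (121/210)·8 + (89/210)·(-2) = 79/21.
The column player will play Left, holding the row player to 349/210. Shifting weight toward the row that does better against Left would raise this floor (the equalizing mix achieves 58/21 against both Left and Right), so the proposed strategy is not optimal.

No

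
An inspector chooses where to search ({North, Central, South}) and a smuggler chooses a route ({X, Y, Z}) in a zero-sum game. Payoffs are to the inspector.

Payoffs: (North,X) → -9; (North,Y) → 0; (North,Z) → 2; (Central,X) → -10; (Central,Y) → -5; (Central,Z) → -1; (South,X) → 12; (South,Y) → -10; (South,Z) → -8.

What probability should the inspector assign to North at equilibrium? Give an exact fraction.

Row minima: North → -9, Central → -10, South → -10; maximin = -9.
Column maxima: X → 12, Y → 0, Z → 2; minimax = 0.
-9 ≠ 0, so there is no saddle point; optimal play is mixed.
Central is strictly dominated by North, so the inspector never plays it.
Z is strictly dominated by Y (it gives the inspector strictly more in every row), so the smuggler never plays it.
On the remaining 2×2 (North, South vs X, Y):
Let the inspector play North with probability p. Expected payoff against X: (-9)p + 12(1−p) = −21p + 12; against Y: 0p + (-10)(1−p) = 10p − 10.
Setting these equal: −21p + 12 = 10p − 10 ⇒ −31p = -22 ⇒ p = 22/31, and the value is (-21)·(22/31) + 12 = -90/31.
For the smuggler: with q = P(X), equating North's and South's payoffs gives −9q = 22q − 10 ⇒ q = 10/31.

22/31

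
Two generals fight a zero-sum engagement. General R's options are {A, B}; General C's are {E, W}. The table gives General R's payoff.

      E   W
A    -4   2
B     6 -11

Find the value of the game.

-32/23

Row minima: A → -4, B → -11; maximin = -4.
Column maxima: E → 6, W → 2; minimax = 2.
-4 ≠ 2, so there is no saddle point; optimal play is mixed.
Let General R play A with probability p. Expected payoff against E: (-4)p + 6(1−p) = −10p + 6; against W: 2p + (-11)(1−p) = 13p − 11.
Setting these equal: −10p + 6 = 13p − 11 ⇒ −23p = -17 ⇒ p = 17/23, and the value is (-10)·(17/23) + 6 = -32/23.
For General C: with q = P(E), equating A's and B's payoffs gives −6q + 2 = 17q − 11 ⇒ q = 13/23.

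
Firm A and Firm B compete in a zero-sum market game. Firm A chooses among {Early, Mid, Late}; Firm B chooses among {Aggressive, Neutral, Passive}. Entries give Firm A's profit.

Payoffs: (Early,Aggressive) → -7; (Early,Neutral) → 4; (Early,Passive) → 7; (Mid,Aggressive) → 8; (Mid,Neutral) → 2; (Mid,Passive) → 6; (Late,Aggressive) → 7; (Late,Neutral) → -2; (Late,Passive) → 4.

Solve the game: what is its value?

Row minima: Early → -7, Mid → 2, Late → -2; maximin = 2.
Column maxima: Aggressive → 8, Neutral → 4, Passive → 7; minimax = 4.
2 ≠ 4, so there is no saddle point; optimal play is mixed.
Late is strictly dominated by Mid, so Firm A never plays it.
Passive is strictly dominated by Neutral (it gives Firm A strictly more in every row), so Firm B never plays it.
On the remaining 2×2 (Early, Mid vs Aggressive, Neutral):
Let Firm A play Early with probability p. Expected payoff against Aggressive: (-7)p + 8(1−p) = −15p + 8; against Neutral: 4p + 2(1−p) = 2p + 2.
Setting these equal: −15p + 8 = 2p + 2 ⇒ −17p = -6 ⇒ p = 6/17, and the value is (-15)·(6/17) + 8 = 46/17.
For Firm B: with q = P(Aggressive), equating Early's and Mid's payoffs gives −11q + 4 = 6q + 2 ⇒ q = 2/17.

46/17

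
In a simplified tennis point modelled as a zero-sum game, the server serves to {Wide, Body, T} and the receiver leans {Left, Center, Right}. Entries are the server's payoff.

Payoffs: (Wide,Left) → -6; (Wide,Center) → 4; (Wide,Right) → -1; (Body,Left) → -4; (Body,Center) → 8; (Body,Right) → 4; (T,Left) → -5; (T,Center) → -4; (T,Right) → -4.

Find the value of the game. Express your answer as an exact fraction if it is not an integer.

Row minima: Wide → -6, Body → -4, T → -5; maximin = -4.
Column maxima: Left → -4, Center → 8, Right → 4; minimax = -4.
Since maximin = minimax = -4, there is a saddle point and the value is -4.

-4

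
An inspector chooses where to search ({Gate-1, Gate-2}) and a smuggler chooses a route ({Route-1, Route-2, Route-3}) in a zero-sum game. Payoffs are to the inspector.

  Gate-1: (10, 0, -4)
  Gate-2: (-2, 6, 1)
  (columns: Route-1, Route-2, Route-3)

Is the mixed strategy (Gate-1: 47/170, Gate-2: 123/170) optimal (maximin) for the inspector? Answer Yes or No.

Against Route-1 this mix gives (47/170)·10 + (123/170)·(-2) = 112/85.
Against Route-2 this mix gives (47/170)·0 + (123/170)·6 = 369/85.
Against Route-3 this mix gives (47/170)·(-4) + (123/170)·1 = -13/34.
The smuggler will play Route-3, holding the inspector to -13/34. Shifting weight toward the row that does better against Route-3 would raise this floor (the equalizing mix achieves 2/17 against both Route-3 and Route-1), so the proposed strategy is not optimal.

No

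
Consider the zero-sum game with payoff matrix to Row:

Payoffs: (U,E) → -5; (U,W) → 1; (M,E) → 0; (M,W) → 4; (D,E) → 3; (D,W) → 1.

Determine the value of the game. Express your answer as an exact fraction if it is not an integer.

2

Row minima: U → -5, M → 0, D → 1; maximin = 1.
Column maxima: E → 3, W → 4; minimax = 3.
1 ≠ 3, so there is no saddle point; optimal play is mixed.
U is strictly dominated by M, so Row never plays it.
On the remaining 2×2 (M, D vs E, W):
Let Row play M with probability p. Expected payoff against E: 0p + 3(1−p) = −3p + 3; against W: 4p + 1(1−p) = 3p + 1.
Setting these equal: −3p + 3 = 3p + 1 ⇒ −6p = -2 ⇒ p = 1/3, and the value is (-3)·(1/3) + 3 = 2.
For Column: with q = P(E), equating M's and D's payoffs gives −4q + 4 = 2q + 1 ⇒ q = 1/2.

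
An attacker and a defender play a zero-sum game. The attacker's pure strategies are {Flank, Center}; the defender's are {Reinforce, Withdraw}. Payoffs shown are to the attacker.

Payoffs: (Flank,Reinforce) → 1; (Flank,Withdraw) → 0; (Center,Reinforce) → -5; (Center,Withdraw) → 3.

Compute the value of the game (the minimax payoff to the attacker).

1/3

Row minima: Flank → 0, Center → -5; maximin = 0.
Column maxima: Reinforce → 1, Withdraw → 3; minimax = 1.
0 ≠ 1, so there is no saddle point; optimal play is mixed.
Let the attacker play Flank with probability p. Expected payoff against Reinforce: 1p + (-5)(1−p) = 6p − 5; against Withdraw: 0p + 3(1−p) = −3p + 3.
Setting these equal: 6p − 5 = −3p + 3 ⇒ 9p = 8 ⇒ p = 8/9, and the value is (6)·(8/9) − 5 = 1/3.
For the defender: with q = P(Reinforce), equating Flank's and Center's payoffs gives q = −8q + 3 ⇒ q = 1/3.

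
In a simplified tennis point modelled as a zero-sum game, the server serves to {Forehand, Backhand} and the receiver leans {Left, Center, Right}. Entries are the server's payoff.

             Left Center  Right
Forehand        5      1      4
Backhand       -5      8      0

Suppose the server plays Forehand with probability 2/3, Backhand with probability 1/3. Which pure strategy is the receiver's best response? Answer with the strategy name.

Left

If the receiver plays Left, the server's expected payoff is (2/3)·5 + (1/3)·(-5) = 5/3.
If the receiver plays Center, the server's expected payoff is (2/3)·1 + (1/3)·8 = 10/3.
If the receiver plays Right, the server's expected payoff is (2/3)·4 + (1/3)·0 = 8/3.
The receiver minimizes the server's payoff; the smallest is 5/3, so the best response is Left.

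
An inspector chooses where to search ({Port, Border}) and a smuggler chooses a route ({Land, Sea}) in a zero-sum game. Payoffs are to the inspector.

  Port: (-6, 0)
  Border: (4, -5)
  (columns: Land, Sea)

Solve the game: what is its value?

Row minima: Port → -6, Border → -5; maximin = -5.
Column maxima: Land → 4, Sea → 0; minimax = 0.
-5 ≠ 0, so there is no saddle point; optimal play is mixed.
Let the inspector play Port with probability p. Expected payoff against Land: (-6)p + 4(1−p) = −10p + 4; against Sea: 0p + (-5)(1−p) = 5p − 5.
Setting these equal: −10p + 4 = 5p − 5 ⇒ −15p = -9 ⇒ p = 3/5, and the value is (-10)·(3/5) + 4 = -2.
For the smuggler: with q = P(Land), equating Port's and Border's payoffs gives −6q = 9q − 5 ⇒ q = 1/3.

-2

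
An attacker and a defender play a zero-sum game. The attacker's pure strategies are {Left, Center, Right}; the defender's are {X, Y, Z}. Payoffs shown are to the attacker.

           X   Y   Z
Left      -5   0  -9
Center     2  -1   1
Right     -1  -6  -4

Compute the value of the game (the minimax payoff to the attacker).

-9/11

Row minima: Left → -9, Center → -1, Right → -6; maximin = -1.
Column maxima: X → 2, Y → 0, Z → 1; minimax = 0.
-1 ≠ 0, so there is no saddle point; optimal play is mixed.
Right is strictly dominated by Center, so the attacker never plays it.
X is strictly dominated by Z (it gives the attacker strictly more in every row), so the defender never plays it.
On the remaining 2×2 (Left, Center vs Y, Z):
Let the attacker play Left with probability p. Expected payoff against Y: 0p + (-1)(1−p) = p − 1; against Z: (-9)p + 1(1−p) = −10p + 1.
Setting these equal: p − 1 = −10p + 1 ⇒ 11p = 2 ⇒ p = 2/11, and the value is (1)·(2/11) − 1 = -9/11.
For the defender: with q = P(Y), equating Left's and Center's payoffs gives 9q − 9 = −2q + 1 ⇒ q = 10/11.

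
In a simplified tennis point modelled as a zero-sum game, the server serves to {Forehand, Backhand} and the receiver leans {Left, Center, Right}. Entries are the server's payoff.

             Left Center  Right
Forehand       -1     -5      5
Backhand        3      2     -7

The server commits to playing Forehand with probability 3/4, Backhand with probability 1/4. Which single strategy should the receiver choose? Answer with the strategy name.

If the receiver plays Left, the server's expected payoff is (3/4)·(-1) + (1/4)·3 = 0.
If the receiver plays Center, the server's expected payoff is (3/4)·(-5) + (1/4)·2 = -13/4.
If the receiver plays Right, the server's expected payoff is (3/4)·5 + (1/4)·(-7) = 2.
The receiver minimizes the server's payoff; the smallest is -13/4, so the best response is Center.

Center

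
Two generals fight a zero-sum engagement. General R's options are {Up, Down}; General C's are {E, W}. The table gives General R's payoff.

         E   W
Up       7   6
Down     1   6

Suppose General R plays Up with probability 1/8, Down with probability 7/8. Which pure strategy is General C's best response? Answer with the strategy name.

E

If General C plays E, General R's expected payoff is (1/8)·7 + (7/8)·1 = 7/4.
If General C plays W, General R's expected payoff is (1/8)·6 + (7/8)·6 = 6.
General C minimizes General R's payoff; the smallest is 7/4, so the best response is E.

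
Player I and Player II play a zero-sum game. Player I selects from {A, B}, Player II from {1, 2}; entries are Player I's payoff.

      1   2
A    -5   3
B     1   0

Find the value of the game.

Row minima: A → -5, B → 0; maximin = 0.
Column maxima: 1 → 1, 2 → 3; minimax = 1.
0 ≠ 1, so there is no saddle point; optimal play is mixed.
Let Player I play A with probability p. Expected payoff against 1: (-5)p + 1(1−p) = −6p + 1; against 2: 3p + 0(1−p) = 3p.
Setting these equal: −6p + 1 = 3p ⇒ −9p = -1 ⇒ p = 1/9, and the value is (-6)·(1/9) + 1 = 1/3.
For Player II: with q = P(1), equating A's and B's payoffs gives −8q + 3 = q ⇒ q = 1/3.

1/3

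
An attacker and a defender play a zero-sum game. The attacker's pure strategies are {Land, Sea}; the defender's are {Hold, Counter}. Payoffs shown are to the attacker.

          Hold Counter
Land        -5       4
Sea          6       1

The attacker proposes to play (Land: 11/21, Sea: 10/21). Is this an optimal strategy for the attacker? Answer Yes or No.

No

Against Hold this mix gives (11/21)·(-5) + (10/21)·6 = 5/21.
Against Counter this mix gives (11/21)·4 + (10/21)·1 = 18/7.
The defender will play Hold, holding the attacker to 5/21. Shifting weight toward the row that does better against Hold would raise this floor (the equalizing mix achieves 29/14 against both Hold and Counter), so the proposed strategy is not optimal.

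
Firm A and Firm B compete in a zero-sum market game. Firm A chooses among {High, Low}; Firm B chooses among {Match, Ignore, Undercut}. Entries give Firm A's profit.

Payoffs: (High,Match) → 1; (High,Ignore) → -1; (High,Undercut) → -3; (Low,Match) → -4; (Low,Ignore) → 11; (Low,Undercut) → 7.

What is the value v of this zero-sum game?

Row minima: High → -3, Low → -4; maximin = -3.
Column maxima: Match → 1, Ignore → 11, Undercut → 7; minimax = 1.
-3 ≠ 1, so there is no saddle point; optimal play is mixed.
Ignore is strictly dominated by Undercut (it gives Firm A strictly more in every row), so Firm B never plays it.
On the remaining 2×2 (High, Low vs Match, Undercut):
Let Firm A play High with probability p. Expected payoff against Match: 1p + (-4)(1−p) = 5p − 4; against Undercut: (-3)p + 7(1−p) = −10p + 7.
Setting these equal: 5p − 4 = −10p + 7 ⇒ 15p = 11 ⇒ p = 11/15, and the value is (5)·(11/15) − 4 = -1/3.
For Firm B: with q = P(Match), equating High's and Low's payoffs gives 4q − 3 = −11q + 7 ⇒ q = 2/3.

-1/3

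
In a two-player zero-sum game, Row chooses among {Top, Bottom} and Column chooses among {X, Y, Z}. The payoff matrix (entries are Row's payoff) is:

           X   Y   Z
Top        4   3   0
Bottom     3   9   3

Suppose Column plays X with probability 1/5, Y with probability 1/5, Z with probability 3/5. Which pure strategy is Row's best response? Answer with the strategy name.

Expected payoff of Top: (1/5)·4 + (1/5)·3 + (3/5)·0 = 7/5.
Expected payoff of Bottom: (1/5)·3 + (1/5)·9 + (3/5)·3 = 21/5.
The largest is 21/5, so Row's best response is Bottom.

Bottom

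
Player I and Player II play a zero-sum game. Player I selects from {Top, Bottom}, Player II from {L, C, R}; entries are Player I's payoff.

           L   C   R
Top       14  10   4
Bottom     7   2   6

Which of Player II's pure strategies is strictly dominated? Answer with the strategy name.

L

C holds Player I's payoff strictly below L in every row: 10 < 14, 2 < 7.
So L is strictly dominated for Player II.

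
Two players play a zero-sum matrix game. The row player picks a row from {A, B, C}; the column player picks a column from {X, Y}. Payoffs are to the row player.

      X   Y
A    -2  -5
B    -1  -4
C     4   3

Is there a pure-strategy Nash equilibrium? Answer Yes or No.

Row minima: A → -5, B → -4, C → 3; maximin = 3.
Column maxima: X → 4, Y → 3; minimax = 3.
maximin = minimax = 3, so a saddle point exists.

Yes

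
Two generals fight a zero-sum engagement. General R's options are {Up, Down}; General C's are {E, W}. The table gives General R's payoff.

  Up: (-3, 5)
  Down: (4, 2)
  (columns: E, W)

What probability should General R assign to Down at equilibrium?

Row minima: Up → -3, Down → 2; maximin = 2.
Column maxima: E → 4, W → 5; minimax = 4.
2 ≠ 4, so there is no saddle point; optimal play is mixed.
Let General R play Up with probability p. Expected payoff against E: (-3)p + 4(1−p) = −7p + 4; against W: 5p + 2(1−p) = 3p + 2.
Setting these equal: −7p + 4 = 3p + 2 ⇒ −10p = -2 ⇒ p = 1/5, and the value is (-7)·(1/5) + 4 = 13/5.
For General C: with q = P(E), equating Up's and Down's payoffs gives −8q + 5 = 2q + 2 ⇒ q = 3/10.

4/5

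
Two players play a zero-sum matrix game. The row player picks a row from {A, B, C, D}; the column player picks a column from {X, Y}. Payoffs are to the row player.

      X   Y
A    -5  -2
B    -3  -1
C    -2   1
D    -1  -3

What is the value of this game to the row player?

Row minima: A → -5, B → -3, C → -2, D → -3; maximin = -2.
Column maxima: X → -1, Y → 1; minimax = -1.
-2 ≠ -1, so there is no saddle point; optimal play is mixed.
A is strictly dominated by B, so the row player never plays it.
B is strictly dominated by C, so the row player never plays it.
On the remaining 2×2 (C, D vs X, Y):
Let the row player play C with probability p. Expected payoff against X: (-2)p + (-1)(1−p) = −p − 1; against Y: 1p + (-3)(1−p) = 4p − 3.
Setting these equal: −p − 1 = 4p − 3 ⇒ −5p = -2 ⇒ p = 2/5, and the value is (-1)·(2/5) − 1 = -7/5.
For the column player: with q = P(X), equating C's and D's payoffs gives −3q + 1 = 2q − 3 ⇒ q = 4/5.

-7/5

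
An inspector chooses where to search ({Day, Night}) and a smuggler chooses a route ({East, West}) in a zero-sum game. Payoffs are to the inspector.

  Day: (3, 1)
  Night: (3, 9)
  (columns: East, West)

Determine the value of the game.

Row minima: Day → 1, Night → 3; maximin = 3.
Column maxima: East → 3, West → 9; minimax = 3.
Since maximin = minimax = 3, there is a saddle point and the value is 3.

3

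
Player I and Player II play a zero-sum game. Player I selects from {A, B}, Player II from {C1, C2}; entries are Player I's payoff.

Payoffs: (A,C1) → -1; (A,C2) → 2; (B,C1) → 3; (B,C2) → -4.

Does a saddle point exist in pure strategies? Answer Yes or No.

Row minima: A → -1, B → -4; maximin = -1.
Column maxima: C1 → 3, C2 → 2; minimax = 2.
-1 ≠ 2, so no pure-strategy equilibrium exists.

No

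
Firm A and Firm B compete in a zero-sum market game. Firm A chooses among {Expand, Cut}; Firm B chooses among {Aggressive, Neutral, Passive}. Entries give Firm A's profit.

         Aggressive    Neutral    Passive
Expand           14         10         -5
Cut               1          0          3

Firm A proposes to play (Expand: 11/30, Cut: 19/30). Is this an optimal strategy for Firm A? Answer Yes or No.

No

Against Aggressive this mix gives (11/30)·14 + (19/30)·1 = 173/30.
Against Neutral this mix gives (11/30)·10 + (19/30)·0 = 11/3.
Against Passive this mix gives (11/30)·(-5) + (19/30)·3 = 1/15.
Firm B will play Passive, holding Firm A to 1/15. Shifting weight toward the row that does better against Passive would raise this floor (the equalizing mix achieves 5/3 against both Passive and Neutral), so the proposed strategy is not optimal.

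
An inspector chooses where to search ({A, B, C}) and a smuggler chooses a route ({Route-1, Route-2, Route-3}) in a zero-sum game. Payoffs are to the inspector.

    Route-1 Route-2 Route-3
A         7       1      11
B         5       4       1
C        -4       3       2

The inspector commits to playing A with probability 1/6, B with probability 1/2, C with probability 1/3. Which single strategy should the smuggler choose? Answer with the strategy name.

Route-1

If the smuggler plays Route-1, the inspector's expected payoff is (1/6)·7 + (1/2)·5 + (1/3)·(-4) = 7/3.
If the smuggler plays Route-2, the inspector's expected payoff is (1/6)·1 + (1/2)·4 + (1/3)·3 = 19/6.
If the smuggler plays Route-3, the inspector's expected payoff is (1/6)·11 + (1/2)·1 + (1/3)·2 = 3.
The smuggler minimizes the inspector's payoff; the smallest is 7/3, so the best response is Route-1.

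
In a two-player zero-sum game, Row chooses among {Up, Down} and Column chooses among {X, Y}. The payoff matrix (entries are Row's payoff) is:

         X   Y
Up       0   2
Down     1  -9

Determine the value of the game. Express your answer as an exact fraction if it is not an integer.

1/6

Row minima: Up → 0, Down → -9; maximin = 0.
Column maxima: X → 1, Y → 2; minimax = 1.
0 ≠ 1, so there is no saddle point; optimal play is mixed.
Let Row play Up with probability p. Expected payoff against X: 0p + 1(1−p) = −p + 1; against Y: 2p + (-9)(1−p) = 11p − 9.
Setting these equal: −p + 1 = 11p − 9 ⇒ −12p = -10 ⇒ p = 5/6, and the value is (-1)·(5/6) + 1 = 1/6.
For Column: with q = P(X), equating Up's and Down's payoffs gives −2q + 2 = 10q − 9 ⇒ q = 11/12.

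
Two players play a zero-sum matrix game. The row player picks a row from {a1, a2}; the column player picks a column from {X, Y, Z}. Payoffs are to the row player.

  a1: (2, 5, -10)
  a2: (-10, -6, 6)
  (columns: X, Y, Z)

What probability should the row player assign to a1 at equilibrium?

4/7

Row minima: a1 → -10, a2 → -10; maximin = -10.
Column maxima: X → 2, Y → 5, Z → 6; minimax = 2.
-10 ≠ 2, so there is no saddle point; optimal play is mixed.
Y is strictly dominated by X (it gives the row player strictly more in every row), so the column player never plays it.
On the remaining 2×2 (a1, a2 vs X, Z):
Let the row player play a1 with probability p. Expected payoff against X: 2p + (-10)(1−p) = 12p − 10; against Z: (-10)p + 6(1−p) = −16p + 6.
Setting these equal: 12p − 10 = −16p + 6 ⇒ 28p = 16 ⇒ p = 4/7, and the value is (12)·(4/7) − 10 = -22/7.
For the column player: with q = P(X), equating a1's and a2's payoffs gives 12q − 10 = −16q + 6 ⇒ q = 4/7.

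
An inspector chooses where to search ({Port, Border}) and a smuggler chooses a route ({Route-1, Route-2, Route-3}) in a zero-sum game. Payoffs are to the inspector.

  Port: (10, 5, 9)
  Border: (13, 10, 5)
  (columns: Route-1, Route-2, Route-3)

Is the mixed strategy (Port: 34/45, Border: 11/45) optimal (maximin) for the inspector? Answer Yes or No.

Against Route-1 this mix gives (34/45)·10 + (11/45)·13 = 161/15.
Against Route-2 this mix gives (34/45)·5 + (11/45)·10 = 56/9.
Against Route-3 this mix gives (34/45)·9 + (11/45)·5 = 361/45.
The smuggler will play Route-2, holding the inspector to 56/9. Shifting weight toward the row that does better against Route-2 would raise this floor (the equalizing mix achieves 65/9 against both Route-2 and Route-3), so the proposed strategy is not optimal.

No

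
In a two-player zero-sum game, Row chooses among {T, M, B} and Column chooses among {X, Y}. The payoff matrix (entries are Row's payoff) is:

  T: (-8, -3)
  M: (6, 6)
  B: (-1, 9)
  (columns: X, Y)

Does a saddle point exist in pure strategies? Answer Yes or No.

Row minima: T → -8, M → 6, B → -1; maximin = 6.
Column maxima: X → 6, Y → 9; minimax = 6.
maximin = minimax = 6, so a saddle point exists.

Yes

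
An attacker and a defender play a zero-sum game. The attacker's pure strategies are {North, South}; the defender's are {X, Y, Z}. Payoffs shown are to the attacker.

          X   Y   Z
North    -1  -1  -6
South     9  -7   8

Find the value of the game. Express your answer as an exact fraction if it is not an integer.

-5/2

Row minima: North → -6, South → -7; maximin = -6.
Column maxima: X → 9, Y → -1, Z → 8; minimax = -1.
-6 ≠ -1, so there is no saddle point; optimal play is mixed.
X is strictly dominated by Z (it gives the attacker strictly more in every row), so the defender never plays it.
On the remaining 2×2 (North, South vs Y, Z):
Let the attacker play North with probability p. Expected payoff against Y: (-1)p + (-7)(1−p) = 6p − 7; against Z: (-6)p + 8(1−p) = −14p + 8.
Setting these equal: 6p − 7 = −14p + 8 ⇒ 20p = 15 ⇒ p = 3/4, and the value is (6)·(3/4) − 7 = -5/2.
For the defender: with q = P(Y), equating North's and South's payoffs gives 5q − 6 = −15q + 8 ⇒ q = 7/10.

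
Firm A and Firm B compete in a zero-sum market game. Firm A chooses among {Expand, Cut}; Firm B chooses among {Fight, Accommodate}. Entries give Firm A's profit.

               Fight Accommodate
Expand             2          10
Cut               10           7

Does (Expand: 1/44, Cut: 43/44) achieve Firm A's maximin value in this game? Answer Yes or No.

No

Against Fight this mix gives (1/44)·2 + (43/44)·10 = 108/11.
Against Accommodate this mix gives (1/44)·10 + (43/44)·7 = 311/44.
Firm B will play Accommodate, holding Firm A to 311/44. Shifting weight toward the row that does better against Accommodate would raise this floor (the equalizing mix achieves 86/11 against both Accommodate and Fight), so the proposed strategy is not optimal.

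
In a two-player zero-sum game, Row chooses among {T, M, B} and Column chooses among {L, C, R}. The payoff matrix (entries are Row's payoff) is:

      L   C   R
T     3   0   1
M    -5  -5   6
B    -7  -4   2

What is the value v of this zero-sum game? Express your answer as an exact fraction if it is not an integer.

0

Row minima: T → 0, M → -5, B → -7; maximin = 0.
Column maxima: L → 3, C → 0, R → 6; minimax = 0.
Since maximin = minimax = 0, there is a saddle point and the value is 0.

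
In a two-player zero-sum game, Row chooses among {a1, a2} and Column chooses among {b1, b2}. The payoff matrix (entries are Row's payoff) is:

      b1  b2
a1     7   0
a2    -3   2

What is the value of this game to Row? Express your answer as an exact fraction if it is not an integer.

7/6

Row minima: a1 → 0, a2 → -3; maximin = 0.
Column maxima: b1 → 7, b2 → 2; minimax = 2.
0 ≠ 2, so there is no saddle point; optimal play is mixed.
Let Row play a1 with probability p. Expected payoff against b1: 7p + (-3)(1−p) = 10p − 3; against b2: 0p + 2(1−p) = −2p + 2.
Setting these equal: 10p − 3 = −2p + 2 ⇒ 12p = 5 ⇒ p = 5/12, and the value is (10)·(5/12) − 3 = 7/6.
For Column: with q = P(b1), equating a1's and a2's payoffs gives 7q = −5q + 2 ⇒ q = 1/6.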